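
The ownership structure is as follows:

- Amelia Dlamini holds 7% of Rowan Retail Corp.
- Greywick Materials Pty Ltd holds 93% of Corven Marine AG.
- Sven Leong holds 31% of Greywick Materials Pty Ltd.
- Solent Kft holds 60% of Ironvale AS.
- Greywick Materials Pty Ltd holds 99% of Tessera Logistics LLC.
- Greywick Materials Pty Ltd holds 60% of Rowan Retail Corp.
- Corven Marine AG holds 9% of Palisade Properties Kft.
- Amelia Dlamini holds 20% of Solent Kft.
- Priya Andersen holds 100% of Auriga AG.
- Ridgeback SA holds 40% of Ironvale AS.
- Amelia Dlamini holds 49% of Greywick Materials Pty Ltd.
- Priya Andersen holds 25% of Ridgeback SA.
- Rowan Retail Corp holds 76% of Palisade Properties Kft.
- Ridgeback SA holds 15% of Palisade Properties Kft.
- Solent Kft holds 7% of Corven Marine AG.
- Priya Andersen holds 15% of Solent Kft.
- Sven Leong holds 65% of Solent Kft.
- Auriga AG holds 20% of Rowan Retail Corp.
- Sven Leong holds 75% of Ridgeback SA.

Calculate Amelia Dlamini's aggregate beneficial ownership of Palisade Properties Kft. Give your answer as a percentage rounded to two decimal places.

31.89%

Amelia reaches Palisade along 4 paths.
Via Rowan: 7% × 76% = 5.32%.
Via Greywick → Rowan: 49% × 60% × 76% = 22.344%.
Via Greywick → Corven: 49% × 93% × 9% = 4.1013%.
Via Solent → Corven: 20% × 7% × 9% = 0.126%.
Total: 5.32% + 22.344% + 4.1013% + 0.126% = 31.8913%.
Rounded: 31.89%.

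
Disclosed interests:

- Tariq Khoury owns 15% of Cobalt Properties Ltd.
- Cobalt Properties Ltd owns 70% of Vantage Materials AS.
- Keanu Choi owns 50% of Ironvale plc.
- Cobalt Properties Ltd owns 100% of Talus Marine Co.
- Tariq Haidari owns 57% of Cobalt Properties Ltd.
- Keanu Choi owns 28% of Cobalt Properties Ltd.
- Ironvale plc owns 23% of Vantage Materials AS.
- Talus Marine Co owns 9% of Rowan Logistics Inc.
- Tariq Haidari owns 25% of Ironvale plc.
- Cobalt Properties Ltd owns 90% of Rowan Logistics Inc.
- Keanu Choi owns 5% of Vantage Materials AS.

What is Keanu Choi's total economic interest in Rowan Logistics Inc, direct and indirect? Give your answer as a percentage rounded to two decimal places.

Keanu reaches Rowan along 2 paths.
Via Cobalt → Talus: 28% × 100% × 9% = 2.52%.
Via Cobalt: 28% × 90% = 25.2%.
Total: 2.52% + 25.2% = 27.72%.

27.72%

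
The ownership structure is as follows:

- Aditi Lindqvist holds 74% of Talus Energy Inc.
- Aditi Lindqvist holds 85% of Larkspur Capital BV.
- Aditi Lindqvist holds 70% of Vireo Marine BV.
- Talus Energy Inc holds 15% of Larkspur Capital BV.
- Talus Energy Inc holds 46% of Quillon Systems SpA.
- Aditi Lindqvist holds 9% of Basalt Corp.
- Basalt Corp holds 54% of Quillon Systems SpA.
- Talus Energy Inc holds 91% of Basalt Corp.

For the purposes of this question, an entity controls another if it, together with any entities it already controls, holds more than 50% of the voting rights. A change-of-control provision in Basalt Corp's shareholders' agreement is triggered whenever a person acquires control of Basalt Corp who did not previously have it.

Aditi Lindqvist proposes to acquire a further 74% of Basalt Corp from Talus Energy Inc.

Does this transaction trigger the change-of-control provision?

No

The purchase adds only to Aditi's holdings (Talus's stake shrinks), so Aditi is the only person who could newly come to control Basalt.
Aditi holds 74% of Talus, so Aditi controls Talus.
Aditi and Talus together hold 9% + 91% = 100% of Basalt, so Aditi controls Basalt.
So Aditi already controls Basalt before the transaction.
After the purchase, Aditi's direct stake in Basalt rises to 9% + 74% = 83%, and Talus's stake falls to 17%.
Aditi controlled Basalt already, so this is not a new person acquiring control; every other person's position is unchanged or reduced.
No new person acquires control, so the clause is not triggered.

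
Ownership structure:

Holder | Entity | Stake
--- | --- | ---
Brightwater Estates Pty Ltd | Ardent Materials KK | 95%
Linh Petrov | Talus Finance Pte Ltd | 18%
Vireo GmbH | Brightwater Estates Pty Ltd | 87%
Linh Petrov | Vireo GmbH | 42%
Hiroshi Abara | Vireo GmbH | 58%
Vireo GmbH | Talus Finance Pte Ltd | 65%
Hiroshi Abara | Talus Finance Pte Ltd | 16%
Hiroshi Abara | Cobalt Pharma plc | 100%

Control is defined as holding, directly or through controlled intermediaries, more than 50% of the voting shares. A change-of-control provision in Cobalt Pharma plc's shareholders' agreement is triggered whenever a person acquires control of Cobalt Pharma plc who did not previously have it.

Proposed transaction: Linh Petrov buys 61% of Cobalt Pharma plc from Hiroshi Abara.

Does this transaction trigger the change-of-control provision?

Yes

The purchase adds only to Linh's holdings (Hiroshi's stake shrinks), so Linh is the only person who could newly come to control Cobalt.
Linh's largest direct stake is 42% in Vireo, which does not meet the threshold, so Linh controls no company.
Neither Linh nor any entity Linh controls holds any voting interest in Cobalt.
So before the transaction, Linh does not control Cobalt.
After the purchase, Linh holds 61% of Cobalt directly, and Hiroshi's stake falls to 39%.
Linh holds 61% of Cobalt, so Linh controls Cobalt.
Linh did not control Cobalt before and does after, so the clause is triggered.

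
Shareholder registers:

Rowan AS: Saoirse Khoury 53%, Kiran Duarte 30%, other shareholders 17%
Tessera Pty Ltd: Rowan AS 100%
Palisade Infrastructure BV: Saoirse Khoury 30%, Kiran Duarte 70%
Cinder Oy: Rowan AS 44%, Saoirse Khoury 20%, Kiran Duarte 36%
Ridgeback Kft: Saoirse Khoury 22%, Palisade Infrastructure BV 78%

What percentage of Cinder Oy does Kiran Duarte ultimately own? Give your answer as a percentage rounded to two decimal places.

49.20%

Kiran reaches Cinder along 2 paths.
Via Rowan: 30% × 44% = 13.2%.
Direct stake: 36% = 36%.
Total: 13.2% + 36% = 49.2%.
Rounded: 49.20%.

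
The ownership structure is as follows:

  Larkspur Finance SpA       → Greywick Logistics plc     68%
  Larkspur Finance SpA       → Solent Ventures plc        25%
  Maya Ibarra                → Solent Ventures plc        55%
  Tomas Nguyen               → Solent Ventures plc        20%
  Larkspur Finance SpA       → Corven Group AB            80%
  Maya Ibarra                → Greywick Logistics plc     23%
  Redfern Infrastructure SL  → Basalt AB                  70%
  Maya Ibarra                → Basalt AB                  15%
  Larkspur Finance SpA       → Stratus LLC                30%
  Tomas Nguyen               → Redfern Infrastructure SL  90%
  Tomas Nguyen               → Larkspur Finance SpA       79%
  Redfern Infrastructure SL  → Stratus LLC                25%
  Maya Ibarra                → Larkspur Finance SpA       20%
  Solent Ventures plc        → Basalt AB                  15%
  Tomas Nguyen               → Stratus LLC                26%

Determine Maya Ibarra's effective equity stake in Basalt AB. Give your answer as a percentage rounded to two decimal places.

Maya reaches Basalt along 3 paths.
Direct stake: 15% = 15%.
Via Solent: 55% × 15% = 8.25%.
Via Larkspur → Solent: 20% × 25% × 15% = 0.75%.
Total: 15% + 8.25% + 0.75% = 24%.
Rounded: 24.00%.

24.00%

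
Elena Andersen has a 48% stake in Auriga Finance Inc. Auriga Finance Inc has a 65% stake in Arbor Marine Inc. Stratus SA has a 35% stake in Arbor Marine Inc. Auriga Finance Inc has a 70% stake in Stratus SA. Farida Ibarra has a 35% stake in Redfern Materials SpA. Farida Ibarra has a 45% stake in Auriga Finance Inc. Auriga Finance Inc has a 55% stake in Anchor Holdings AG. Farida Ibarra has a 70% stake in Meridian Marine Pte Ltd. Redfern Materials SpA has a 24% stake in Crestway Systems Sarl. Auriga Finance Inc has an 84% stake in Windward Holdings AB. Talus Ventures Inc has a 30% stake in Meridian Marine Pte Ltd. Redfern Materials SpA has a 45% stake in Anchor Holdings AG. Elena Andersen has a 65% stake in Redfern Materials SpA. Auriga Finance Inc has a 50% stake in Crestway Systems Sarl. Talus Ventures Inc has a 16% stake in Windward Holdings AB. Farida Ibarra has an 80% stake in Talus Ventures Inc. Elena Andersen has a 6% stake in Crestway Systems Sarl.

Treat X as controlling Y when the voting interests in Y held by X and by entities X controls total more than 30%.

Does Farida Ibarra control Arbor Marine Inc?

Yes

Farida holds 45% of Auriga, so Farida controls Auriga.
Auriga holds 70% of Stratus, so Farida controls Stratus.
Auriga and Stratus together hold 65% + 35% = 100% of Arbor, so Farida controls Arbor.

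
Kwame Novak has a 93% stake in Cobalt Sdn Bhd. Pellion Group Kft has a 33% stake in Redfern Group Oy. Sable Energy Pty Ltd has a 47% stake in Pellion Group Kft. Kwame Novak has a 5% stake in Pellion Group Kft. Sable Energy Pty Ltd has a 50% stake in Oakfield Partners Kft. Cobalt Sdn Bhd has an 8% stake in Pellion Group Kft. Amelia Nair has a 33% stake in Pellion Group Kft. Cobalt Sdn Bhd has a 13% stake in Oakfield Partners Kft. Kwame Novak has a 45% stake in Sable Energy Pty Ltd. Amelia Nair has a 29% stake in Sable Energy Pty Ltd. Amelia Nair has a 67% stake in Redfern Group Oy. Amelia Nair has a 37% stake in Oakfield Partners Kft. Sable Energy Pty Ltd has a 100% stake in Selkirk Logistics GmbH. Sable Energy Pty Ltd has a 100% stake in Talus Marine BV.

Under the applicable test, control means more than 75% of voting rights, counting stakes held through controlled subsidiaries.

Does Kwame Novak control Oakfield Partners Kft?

No

Kwame holds 93% of Cobalt, so Kwame controls Cobalt.
In Oakfield, Kwame's side holds only 13%, not > 75%.
So Kwame does not control Oakfield.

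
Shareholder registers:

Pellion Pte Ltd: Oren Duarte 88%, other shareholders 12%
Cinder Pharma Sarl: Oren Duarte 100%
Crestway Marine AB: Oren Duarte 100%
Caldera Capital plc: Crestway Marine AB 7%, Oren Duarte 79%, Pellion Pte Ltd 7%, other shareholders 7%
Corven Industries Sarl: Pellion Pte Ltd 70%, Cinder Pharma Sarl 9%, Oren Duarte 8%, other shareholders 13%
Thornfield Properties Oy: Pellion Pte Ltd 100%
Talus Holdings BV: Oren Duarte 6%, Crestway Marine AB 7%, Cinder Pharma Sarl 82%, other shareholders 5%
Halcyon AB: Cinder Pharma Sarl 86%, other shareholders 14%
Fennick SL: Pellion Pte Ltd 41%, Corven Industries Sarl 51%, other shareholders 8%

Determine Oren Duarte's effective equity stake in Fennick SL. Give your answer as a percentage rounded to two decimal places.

Oren reaches Fennick along 4 paths.
Via Pellion: 88% × 41% = 36.08%.
Via Pellion → Corven: 88% × 70% × 51% = 31.416%.
Via Cinder → Corven: 100% × 9% × 51% = 4.59%.
Via Corven: 8% × 51% = 4.08%.
Total: 36.08% + 31.416% + 4.59% + 4.08% = 76.166%.
Rounded: 76.17%.

76.17%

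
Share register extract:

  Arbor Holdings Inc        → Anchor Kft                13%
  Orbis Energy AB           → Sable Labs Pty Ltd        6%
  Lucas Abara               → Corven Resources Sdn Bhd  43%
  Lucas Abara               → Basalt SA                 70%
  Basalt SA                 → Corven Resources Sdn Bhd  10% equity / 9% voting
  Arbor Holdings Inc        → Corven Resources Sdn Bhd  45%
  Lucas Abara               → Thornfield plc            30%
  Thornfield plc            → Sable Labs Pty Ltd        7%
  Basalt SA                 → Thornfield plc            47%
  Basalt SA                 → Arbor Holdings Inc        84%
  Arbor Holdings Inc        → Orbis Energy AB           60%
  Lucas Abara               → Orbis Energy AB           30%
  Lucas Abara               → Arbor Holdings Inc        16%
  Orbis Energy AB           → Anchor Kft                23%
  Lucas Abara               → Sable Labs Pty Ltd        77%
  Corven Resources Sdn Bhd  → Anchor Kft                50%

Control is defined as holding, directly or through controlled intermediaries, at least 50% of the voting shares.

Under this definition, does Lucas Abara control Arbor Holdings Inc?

Yes

Lucas holds 70% of Basalt, so Lucas controls Basalt.
Lucas and Basalt together hold 16% + 84% = 100% of Arbor, so Lucas controls Arbor.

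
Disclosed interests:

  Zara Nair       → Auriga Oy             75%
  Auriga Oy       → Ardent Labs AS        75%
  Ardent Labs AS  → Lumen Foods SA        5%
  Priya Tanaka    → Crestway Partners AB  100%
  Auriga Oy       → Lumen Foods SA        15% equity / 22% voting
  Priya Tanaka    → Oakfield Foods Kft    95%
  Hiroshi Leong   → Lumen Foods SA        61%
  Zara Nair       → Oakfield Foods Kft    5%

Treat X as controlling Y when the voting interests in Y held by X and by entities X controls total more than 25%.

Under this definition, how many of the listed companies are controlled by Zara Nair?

Zara holds 75% of Auriga, so Zara controls Auriga.
Auriga holds 75% of Ardent, so Zara controls Ardent.
Auriga and Ardent together hold 22% + 5% = 27% of Lumen, so Zara controls Lumen.
No other company's threshold is met.
Zara controls 3 companies.

3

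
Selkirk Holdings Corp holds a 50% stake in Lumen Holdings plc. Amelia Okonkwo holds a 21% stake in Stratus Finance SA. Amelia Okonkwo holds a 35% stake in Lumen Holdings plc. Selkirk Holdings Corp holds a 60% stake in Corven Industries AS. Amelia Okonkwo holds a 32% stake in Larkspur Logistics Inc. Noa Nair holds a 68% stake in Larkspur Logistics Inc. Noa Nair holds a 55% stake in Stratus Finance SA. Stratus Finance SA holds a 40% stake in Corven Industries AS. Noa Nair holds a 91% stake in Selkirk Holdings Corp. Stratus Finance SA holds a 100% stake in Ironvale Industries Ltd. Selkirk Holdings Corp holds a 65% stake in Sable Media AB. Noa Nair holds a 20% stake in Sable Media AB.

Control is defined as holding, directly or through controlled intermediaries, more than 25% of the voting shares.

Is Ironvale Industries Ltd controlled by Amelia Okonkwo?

Amelia holds 32% of Larkspur, so Amelia controls Larkspur.
Amelia holds 35% of Lumen, so Amelia controls Lumen.
Neither Amelia nor any entity Amelia controls holds any voting interest in Ironvale.
So Amelia does not control Ironvale.

No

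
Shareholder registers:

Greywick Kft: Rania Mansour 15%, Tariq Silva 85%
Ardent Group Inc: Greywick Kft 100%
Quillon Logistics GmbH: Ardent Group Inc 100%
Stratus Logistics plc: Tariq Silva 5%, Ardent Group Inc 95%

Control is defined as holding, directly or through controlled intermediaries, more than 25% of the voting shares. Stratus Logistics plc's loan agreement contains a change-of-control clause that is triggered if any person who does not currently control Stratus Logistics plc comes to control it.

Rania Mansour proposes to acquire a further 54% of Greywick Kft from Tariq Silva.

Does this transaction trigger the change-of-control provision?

Yes

The purchase adds only to Rania's holdings (Tariq's stake shrinks), so Rania is the only person who could newly come to control Stratus.
Rania's largest direct stake is 15% in Greywick, which does not meet the threshold, so Rania controls no company.
Neither Rania nor any entity Rania controls holds any voting interest in Stratus.
So before the transaction, Rania does not control Stratus.
After the purchase, Rania's direct stake in Greywick rises to 15% + 54% = 69%, and Tariq's stake falls to 31%.
Rania holds 69% of Greywick, so Rania controls Greywick.
Greywick holds 100% of Ardent, so Rania controls Ardent.
Ardent holds 95% of Stratus, so Rania controls Stratus.
Rania did not control Stratus before and does after, so the clause is triggered.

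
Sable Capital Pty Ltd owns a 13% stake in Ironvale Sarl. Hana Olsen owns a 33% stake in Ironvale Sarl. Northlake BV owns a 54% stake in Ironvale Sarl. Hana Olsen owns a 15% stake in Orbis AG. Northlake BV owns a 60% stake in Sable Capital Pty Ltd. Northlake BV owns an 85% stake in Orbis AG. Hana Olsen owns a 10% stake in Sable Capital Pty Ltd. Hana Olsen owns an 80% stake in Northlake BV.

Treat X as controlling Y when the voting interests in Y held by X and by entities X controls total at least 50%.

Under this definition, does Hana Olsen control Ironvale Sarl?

Yes

Hana holds 80% of Northlake, so Hana controls Northlake.
Hana and Northlake together hold 10% + 60% = 70% of Sable, so Hana controls Sable.
Hana and Northlake and Sable together hold 33% + 54% + 13% = 100% of Ironvale, so Hana controls Ironvale.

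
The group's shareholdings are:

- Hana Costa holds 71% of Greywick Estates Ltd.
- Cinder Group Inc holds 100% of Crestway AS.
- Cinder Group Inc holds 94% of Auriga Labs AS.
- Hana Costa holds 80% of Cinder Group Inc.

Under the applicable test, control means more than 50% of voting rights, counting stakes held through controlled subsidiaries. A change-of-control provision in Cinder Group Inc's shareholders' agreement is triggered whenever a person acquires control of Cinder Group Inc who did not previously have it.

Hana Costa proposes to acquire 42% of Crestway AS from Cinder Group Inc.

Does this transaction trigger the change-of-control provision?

No

The purchase adds only to Hana's holdings (Cinder's stake shrinks), so Hana is the only person who could newly come to control Cinder.
Hana holds 80% of Cinder, so Hana controls Cinder.
So Hana already controls Cinder before the transaction.
After the purchase, Hana holds 42% of Crestway directly, and Cinder's stake falls to 58%.
Hana controlled Cinder already, so this is not a new person acquiring control; every other person's position is unchanged or reduced.
No new person acquires control, so the clause is not triggered.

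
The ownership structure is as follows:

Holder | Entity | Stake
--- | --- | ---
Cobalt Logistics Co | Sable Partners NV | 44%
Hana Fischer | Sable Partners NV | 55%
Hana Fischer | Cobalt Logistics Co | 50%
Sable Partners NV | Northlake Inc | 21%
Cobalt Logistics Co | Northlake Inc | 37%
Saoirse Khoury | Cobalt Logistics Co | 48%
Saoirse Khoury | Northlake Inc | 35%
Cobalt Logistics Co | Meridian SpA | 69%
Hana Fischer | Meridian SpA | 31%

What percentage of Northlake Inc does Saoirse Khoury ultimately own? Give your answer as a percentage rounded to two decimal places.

57.20%

Saoirse reaches Northlake along 3 paths.
Via Cobalt: 48% × 37% = 17.76%.
Via Cobalt → Sable: 48% × 44% × 21% = 4.4352%.
Direct stake: 35% = 35%.
Total: 17.76% + 4.4352% + 35% = 57.1952%.
Rounded: 57.20%.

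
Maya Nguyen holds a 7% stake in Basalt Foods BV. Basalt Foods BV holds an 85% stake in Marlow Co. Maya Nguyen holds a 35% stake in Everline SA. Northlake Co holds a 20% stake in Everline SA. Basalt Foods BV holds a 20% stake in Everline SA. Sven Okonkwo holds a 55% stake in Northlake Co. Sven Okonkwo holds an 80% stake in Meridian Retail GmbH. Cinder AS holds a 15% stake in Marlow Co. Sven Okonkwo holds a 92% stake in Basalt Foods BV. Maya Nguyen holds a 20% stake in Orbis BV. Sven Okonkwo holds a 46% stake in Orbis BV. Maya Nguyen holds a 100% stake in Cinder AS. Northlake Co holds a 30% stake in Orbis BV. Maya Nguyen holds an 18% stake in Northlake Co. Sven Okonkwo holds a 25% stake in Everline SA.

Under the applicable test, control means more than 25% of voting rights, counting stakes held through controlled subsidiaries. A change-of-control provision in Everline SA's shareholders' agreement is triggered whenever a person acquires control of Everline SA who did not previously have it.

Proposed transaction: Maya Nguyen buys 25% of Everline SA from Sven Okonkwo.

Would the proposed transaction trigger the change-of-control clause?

No

The purchase adds only to Maya's holdings (Sven's stake shrinks), so Maya is the only person who could newly come to control Everline.
Maya holds 35% of Everline, so Maya controls Everline.
So Maya already controls Everline before the transaction.
After the purchase, Maya's direct stake in Everline rises to 35% + 25% = 60%, and Sven's stake falls to 0%.
Maya controlled Everline already, so this is not a new person acquiring control; every other person's position is unchanged or reduced.
No new person acquires control, so the clause is not triggered.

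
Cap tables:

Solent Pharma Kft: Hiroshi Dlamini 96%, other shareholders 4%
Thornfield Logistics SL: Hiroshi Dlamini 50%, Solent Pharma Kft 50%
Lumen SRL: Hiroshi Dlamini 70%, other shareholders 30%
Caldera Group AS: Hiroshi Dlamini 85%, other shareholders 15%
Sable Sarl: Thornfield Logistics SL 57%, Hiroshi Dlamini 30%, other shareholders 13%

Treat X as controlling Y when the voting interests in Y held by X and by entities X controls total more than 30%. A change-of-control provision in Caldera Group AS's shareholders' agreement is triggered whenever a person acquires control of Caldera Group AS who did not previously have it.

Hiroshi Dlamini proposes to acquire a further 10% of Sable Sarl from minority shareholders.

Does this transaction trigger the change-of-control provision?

No

The purchase changes only Hiroshi's holdings, so Hiroshi is the only person who could newly come to control Caldera.
Hiroshi holds 85% of Caldera, so Hiroshi controls Caldera.
So Hiroshi already controls Caldera before the transaction.
After the purchase, Hiroshi's direct stake in Sable rises to 30% + 10% = 40%.
Hiroshi controlled Caldera already, so this is not a new person acquiring control; every other person's position is unchanged or reduced.
No new person acquires control, so the clause is not triggered.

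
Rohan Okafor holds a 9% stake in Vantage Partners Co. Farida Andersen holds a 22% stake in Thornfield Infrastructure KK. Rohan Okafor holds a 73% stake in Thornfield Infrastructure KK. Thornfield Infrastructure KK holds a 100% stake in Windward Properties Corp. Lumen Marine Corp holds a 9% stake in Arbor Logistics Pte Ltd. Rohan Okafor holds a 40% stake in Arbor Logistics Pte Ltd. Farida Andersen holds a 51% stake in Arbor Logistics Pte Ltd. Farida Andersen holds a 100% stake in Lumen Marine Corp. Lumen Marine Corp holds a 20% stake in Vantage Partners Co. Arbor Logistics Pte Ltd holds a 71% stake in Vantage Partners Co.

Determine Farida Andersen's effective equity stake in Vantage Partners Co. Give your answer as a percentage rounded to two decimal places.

62.60%

Farida reaches Vantage along 3 paths.
Via Lumen: 100% × 20% = 20%.
Via Arbor: 51% × 71% = 36.21%.
Via Lumen → Arbor: 100% × 9% × 71% = 6.39%.
Total: 20% + 36.21% + 6.39% = 62.6%.
Rounded: 62.60%.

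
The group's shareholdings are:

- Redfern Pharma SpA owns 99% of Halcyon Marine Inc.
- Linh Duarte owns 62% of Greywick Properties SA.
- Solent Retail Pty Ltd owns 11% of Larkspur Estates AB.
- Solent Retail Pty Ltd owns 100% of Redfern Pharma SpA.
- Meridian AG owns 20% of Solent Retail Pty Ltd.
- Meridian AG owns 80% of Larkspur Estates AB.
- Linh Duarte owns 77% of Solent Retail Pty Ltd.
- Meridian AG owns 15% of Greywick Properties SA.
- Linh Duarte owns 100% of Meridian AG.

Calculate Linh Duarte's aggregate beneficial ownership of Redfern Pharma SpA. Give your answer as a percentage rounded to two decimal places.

97.00%

Linh reaches Redfern along 2 paths.
Via Meridian → Solent: 100% × 20% × 100% = 20%.
Via Solent: 77% × 100% = 77%.
Total: 20% + 77% = 97%.
Rounded: 97.00%.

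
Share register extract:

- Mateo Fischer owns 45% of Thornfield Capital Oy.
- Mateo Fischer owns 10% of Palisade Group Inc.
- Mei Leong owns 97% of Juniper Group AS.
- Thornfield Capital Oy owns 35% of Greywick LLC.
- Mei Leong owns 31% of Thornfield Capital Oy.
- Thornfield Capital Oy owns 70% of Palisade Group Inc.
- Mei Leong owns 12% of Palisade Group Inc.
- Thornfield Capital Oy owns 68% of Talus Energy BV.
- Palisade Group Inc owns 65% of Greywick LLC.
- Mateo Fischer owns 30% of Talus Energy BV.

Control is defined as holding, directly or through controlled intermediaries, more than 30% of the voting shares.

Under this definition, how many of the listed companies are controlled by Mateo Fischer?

Mateo holds 45% of Thornfield, so Mateo controls Thornfield.
Thornfield and Mateo together hold 70% + 10% = 80% of Palisade, so Mateo controls Palisade.
Palisade and Thornfield together hold 65% + 35% = 100% of Greywick, so Mateo controls Greywick.
Mateo and Thornfield together hold 30% + 68% = 98% of Talus, so Mateo controls Talus.
No other company's threshold is met.
Mateo controls 4 companies.

4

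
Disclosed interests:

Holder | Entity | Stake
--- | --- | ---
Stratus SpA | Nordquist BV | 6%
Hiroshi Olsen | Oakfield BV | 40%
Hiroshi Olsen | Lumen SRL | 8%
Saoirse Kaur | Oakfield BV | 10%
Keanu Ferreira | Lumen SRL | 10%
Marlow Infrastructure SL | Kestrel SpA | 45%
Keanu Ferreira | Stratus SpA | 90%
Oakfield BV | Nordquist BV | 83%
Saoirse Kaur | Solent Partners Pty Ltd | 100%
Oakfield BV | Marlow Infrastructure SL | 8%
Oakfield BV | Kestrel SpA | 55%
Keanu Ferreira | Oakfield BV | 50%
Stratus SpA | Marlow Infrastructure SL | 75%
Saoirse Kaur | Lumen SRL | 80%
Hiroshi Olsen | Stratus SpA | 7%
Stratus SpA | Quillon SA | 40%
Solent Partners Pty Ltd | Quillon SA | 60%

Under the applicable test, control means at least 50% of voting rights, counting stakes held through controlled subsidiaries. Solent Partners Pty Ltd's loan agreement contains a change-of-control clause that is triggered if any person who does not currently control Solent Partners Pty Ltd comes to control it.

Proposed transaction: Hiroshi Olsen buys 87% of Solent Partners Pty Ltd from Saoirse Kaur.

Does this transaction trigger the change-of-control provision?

Yes

The purchase adds only to Hiroshi's holdings (Saoirse's stake shrinks), so Hiroshi is the only person who could newly come to control Solent.
Hiroshi's largest direct stake is 40% in Oakfield, which does not meet the threshold, so Hiroshi controls no company.
Neither Hiroshi nor any entity Hiroshi controls holds any voting interest in Solent.
So before the transaction, Hiroshi does not control Solent.
After the purchase, Hiroshi holds 87% of Solent directly, and Saoirse's stake falls to 13%.
Hiroshi holds 87% of Solent, so Hiroshi controls Solent.
Hiroshi did not control Solent before and does after, so the clause is triggered.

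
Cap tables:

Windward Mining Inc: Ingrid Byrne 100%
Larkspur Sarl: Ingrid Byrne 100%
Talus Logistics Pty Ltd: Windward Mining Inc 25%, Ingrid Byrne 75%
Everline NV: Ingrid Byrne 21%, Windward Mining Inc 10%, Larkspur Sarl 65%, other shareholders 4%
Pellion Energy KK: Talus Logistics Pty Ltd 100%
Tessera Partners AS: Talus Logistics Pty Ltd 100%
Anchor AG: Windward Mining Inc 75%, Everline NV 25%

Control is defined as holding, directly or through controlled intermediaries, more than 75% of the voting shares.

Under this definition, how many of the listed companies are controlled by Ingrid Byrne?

7

Ingrid holds 100% of Windward, so Ingrid controls Windward.
Ingrid holds 100% of Larkspur, so Ingrid controls Larkspur.
Windward and Ingrid together hold 25% + 75% = 100% of Talus, so Ingrid controls Talus.
Ingrid and Windward and Larkspur together hold 21% + 10% + 65% = 96% of Everline, so Ingrid controls Everline.
Talus holds 100% of Pellion, so Ingrid controls Pellion.
Talus holds 100% of Tessera, so Ingrid controls Tessera.
Windward and Everline together hold 75% + 25% = 100% of Anchor, so Ingrid controls Anchor.
Ingrid controls 7 companies.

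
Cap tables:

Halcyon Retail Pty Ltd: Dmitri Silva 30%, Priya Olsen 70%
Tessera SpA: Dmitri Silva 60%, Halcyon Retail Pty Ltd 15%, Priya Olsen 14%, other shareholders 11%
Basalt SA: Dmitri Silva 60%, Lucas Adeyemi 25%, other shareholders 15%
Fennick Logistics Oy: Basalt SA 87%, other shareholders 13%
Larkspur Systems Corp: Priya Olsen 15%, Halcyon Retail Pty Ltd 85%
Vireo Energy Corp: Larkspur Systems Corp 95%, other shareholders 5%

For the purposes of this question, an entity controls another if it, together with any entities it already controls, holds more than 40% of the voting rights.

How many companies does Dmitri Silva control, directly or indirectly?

3

Dmitri holds 60% of Tessera, so Dmitri controls Tessera.
Dmitri holds 60% of Basalt, so Dmitri controls Basalt.
Basalt holds 87% of Fennick, so Dmitri controls Fennick.
No other company's threshold is met.
Dmitri controls 3 companies.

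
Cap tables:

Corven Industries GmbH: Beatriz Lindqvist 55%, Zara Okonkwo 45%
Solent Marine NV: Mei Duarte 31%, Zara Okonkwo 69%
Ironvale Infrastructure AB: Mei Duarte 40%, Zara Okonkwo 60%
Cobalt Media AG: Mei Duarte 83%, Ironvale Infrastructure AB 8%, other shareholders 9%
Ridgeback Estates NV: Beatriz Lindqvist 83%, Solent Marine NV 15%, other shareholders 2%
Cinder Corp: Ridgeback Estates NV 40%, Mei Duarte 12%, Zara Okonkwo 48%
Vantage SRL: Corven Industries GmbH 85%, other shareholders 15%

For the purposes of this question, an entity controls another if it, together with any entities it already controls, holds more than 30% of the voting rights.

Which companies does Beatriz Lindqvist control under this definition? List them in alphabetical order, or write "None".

Beatriz holds 55% of Corven, so Beatriz controls Corven.
Beatriz holds 83% of Ridgeback, so Beatriz controls Ridgeback.
Ridgeback holds 40% of Cinder, so Beatriz controls Cinder.
Corven holds 85% of Vantage, so Beatriz controls Vantage.
No other company's threshold is met.

Cinder Corp, Corven Industries GmbH, Ridgeback Estates NV, Vantage SRL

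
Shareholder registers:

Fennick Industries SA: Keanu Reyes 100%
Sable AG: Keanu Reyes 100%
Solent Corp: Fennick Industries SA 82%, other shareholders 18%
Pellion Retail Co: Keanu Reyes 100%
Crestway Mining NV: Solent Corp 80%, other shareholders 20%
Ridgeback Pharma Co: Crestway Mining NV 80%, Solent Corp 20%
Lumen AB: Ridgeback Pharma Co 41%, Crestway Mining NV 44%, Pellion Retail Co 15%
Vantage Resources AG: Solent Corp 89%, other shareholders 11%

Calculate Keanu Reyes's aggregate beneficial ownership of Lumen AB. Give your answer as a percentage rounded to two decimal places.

72.10%

Keanu reaches Lumen along 4 paths.
Via Fennick → Solent → Crestway → Ridgeback: 100% × 82% × 80% × 80% × 41% = 21.5168%.
Via Fennick → Solent → Ridgeback: 100% × 82% × 20% × 41% = 6.724%.
Via Fennick → Solent → Crestway: 100% × 82% × 80% × 44% = 28.864%.
Via Pellion: 100% × 15% = 15%.
Total: 21.5168% + 6.724% + 28.864% + 15% = 72.1048%.
Rounded: 72.10%.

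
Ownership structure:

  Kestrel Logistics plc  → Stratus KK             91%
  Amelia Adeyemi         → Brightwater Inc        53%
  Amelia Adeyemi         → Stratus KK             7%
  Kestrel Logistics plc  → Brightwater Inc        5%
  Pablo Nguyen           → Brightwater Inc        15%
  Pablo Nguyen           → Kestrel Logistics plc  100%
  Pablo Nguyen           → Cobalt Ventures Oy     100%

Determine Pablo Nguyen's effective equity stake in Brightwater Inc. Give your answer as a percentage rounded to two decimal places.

Pablo reaches Brightwater along 2 paths.
Direct stake: 15% = 15%.
Via Kestrel: 100% × 5% = 5%.
Total: 15% + 5% = 20%.
Rounded: 20.00%.

20.00%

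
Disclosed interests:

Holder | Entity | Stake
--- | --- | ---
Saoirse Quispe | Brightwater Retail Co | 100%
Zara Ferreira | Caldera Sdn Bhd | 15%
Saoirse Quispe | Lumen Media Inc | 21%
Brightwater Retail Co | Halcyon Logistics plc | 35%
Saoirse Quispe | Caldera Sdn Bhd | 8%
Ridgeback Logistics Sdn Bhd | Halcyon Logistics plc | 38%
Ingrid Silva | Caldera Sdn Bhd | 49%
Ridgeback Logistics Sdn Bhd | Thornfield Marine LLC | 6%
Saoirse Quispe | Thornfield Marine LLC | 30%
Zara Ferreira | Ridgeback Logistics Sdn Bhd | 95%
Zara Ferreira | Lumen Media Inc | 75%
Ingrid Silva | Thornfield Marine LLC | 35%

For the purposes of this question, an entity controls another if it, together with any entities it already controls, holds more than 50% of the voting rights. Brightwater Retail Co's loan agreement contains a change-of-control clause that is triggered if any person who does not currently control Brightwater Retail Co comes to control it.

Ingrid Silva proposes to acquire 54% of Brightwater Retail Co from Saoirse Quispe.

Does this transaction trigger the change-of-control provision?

Yes

The purchase adds only to Ingrid's holdings (Saoirse's stake shrinks), so Ingrid is the only person who could newly come to control Brightwater.
Ingrid's largest direct stake is 49% in Caldera, which does not meet the threshold, so Ingrid controls no company.
Neither Ingrid nor any entity Ingrid controls holds any voting interest in Brightwater.
So before the transaction, Ingrid does not control Brightwater.
After the purchase, Ingrid holds 54% of Brightwater directly, and Saoirse's stake falls to 46%.
Ingrid holds 54% of Brightwater, so Ingrid controls Brightwater.
Ingrid did not control Brightwater before and does after, so the clause is triggered.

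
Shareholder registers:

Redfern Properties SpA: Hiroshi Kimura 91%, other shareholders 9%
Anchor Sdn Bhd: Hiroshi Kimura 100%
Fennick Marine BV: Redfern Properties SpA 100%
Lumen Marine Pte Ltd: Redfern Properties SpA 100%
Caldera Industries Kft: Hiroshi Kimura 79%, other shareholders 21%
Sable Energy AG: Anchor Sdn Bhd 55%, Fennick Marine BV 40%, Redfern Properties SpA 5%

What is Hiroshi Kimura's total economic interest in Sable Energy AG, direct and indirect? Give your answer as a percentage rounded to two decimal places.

95.95%

Hiroshi reaches Sable along 3 paths.
Via Anchor: 100% × 55% = 55%.
Via Redfern → Fennick: 91% × 100% × 40% = 36.4%.
Via Redfern: 91% × 5% = 4.55%.
Total: 55% + 36.4% + 4.55% = 95.95%.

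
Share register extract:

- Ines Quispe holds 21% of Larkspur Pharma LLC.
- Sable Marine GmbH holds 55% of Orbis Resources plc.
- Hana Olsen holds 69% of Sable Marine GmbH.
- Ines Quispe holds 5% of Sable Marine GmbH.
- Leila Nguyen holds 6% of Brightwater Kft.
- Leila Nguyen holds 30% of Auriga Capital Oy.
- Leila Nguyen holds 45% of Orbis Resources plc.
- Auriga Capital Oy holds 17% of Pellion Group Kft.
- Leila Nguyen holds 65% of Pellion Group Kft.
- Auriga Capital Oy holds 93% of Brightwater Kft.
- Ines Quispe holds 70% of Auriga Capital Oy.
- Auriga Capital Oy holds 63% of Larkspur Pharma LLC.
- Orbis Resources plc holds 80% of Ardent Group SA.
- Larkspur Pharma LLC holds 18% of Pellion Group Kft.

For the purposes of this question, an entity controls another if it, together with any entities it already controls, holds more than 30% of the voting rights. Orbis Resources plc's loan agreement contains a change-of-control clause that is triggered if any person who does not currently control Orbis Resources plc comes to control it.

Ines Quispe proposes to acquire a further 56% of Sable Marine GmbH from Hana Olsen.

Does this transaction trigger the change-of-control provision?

The purchase adds only to Ines's holdings (Hana's stake shrinks), so Ines is the only person who could newly come to control Orbis.
Ines holds 70% of Auriga, so Ines controls Auriga.
Auriga and Ines together hold 63% + 21% = 84% of Larkspur, so Ines controls Larkspur.
Auriga holds 93% of Brightwater, so Ines controls Brightwater.
Larkspur and Auriga together hold 18% + 17% = 35% of Pellion, so Ines controls Pellion.
Neither Ines nor any entity Ines controls holds any voting interest in Orbis.
So before the transaction, Ines does not control Orbis.
After the purchase, Ines's direct stake in Sable rises to 5% + 56% = 61%, and Hana's stake falls to 13%.
Ines holds 61% of Sable, so Ines controls Sable.
Sable holds 55% of Orbis, so Ines controls Orbis.
Ines did not control Orbis before and does after, so the clause is triggered.

Yes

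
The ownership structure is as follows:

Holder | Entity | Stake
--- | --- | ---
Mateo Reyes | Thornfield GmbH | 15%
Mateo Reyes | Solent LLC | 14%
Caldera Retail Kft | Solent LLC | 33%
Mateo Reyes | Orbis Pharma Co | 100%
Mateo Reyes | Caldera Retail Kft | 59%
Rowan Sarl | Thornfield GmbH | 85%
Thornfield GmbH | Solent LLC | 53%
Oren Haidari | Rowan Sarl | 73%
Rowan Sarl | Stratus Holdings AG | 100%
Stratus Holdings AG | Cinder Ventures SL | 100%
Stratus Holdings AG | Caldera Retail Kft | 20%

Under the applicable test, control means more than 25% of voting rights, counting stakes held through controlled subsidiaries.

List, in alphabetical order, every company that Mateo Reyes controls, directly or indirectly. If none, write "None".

Mateo holds 100% of Orbis, so Mateo controls Orbis.
Mateo holds 59% of Caldera, so Mateo controls Caldera.
Caldera and Mateo together hold 33% + 14% = 47% of Solent, so Mateo controls Solent.
No other company's threshold is met.

Caldera Retail Kft, Orbis Pharma Co, Solent LLC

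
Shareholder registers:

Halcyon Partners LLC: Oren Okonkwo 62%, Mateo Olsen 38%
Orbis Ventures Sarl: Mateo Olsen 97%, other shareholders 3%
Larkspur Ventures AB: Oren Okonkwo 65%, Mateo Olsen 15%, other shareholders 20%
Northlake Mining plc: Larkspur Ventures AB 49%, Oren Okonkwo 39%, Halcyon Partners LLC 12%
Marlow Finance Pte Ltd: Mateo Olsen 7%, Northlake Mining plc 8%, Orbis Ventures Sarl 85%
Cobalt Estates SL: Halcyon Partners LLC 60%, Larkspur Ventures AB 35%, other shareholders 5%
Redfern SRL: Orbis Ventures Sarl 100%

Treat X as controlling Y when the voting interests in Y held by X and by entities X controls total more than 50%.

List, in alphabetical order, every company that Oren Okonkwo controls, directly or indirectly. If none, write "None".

Oren holds 62% of Halcyon, so Oren controls Halcyon.
Oren holds 65% of Larkspur, so Oren controls Larkspur.
Larkspur and Oren and Halcyon together hold 49% + 39% + 12% = 100% of Northlake, so Oren controls Northlake.
Halcyon and Larkspur together hold 60% + 35% = 95% of Cobalt, so Oren controls Cobalt.
No other company's threshold is met.

Cobalt Estates SL, Halcyon Partners LLC, Larkspur Ventures AB, Northlake Mining plc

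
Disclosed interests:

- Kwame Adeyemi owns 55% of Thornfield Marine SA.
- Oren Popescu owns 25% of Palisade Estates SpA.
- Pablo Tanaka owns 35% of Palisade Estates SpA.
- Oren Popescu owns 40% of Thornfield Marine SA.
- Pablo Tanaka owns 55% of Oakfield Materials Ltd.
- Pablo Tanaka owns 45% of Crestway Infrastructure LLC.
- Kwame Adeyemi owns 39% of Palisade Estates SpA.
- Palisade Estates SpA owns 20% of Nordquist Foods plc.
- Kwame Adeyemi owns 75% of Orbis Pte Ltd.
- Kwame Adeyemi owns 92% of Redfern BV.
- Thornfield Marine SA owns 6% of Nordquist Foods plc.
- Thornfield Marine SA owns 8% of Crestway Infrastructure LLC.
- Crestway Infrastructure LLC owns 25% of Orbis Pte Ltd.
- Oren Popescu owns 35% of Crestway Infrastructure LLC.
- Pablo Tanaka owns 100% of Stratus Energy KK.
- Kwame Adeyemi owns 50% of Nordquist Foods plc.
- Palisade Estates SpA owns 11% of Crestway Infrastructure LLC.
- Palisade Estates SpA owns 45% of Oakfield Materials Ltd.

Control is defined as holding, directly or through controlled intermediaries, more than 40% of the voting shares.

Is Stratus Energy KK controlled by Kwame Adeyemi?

No

Kwame holds 55% of Thornfield, so Kwame controls Thornfield.
Kwame and Thornfield together hold 50% + 6% = 56% of Nordquist, so Kwame controls Nordquist.
Kwame holds 92% of Redfern, so Kwame controls Redfern.
Kwame holds 75% of Orbis, so Kwame controls Orbis.
Neither Kwame nor any entity Kwame controls holds any voting interest in Stratus.
So Kwame does not control Stratus.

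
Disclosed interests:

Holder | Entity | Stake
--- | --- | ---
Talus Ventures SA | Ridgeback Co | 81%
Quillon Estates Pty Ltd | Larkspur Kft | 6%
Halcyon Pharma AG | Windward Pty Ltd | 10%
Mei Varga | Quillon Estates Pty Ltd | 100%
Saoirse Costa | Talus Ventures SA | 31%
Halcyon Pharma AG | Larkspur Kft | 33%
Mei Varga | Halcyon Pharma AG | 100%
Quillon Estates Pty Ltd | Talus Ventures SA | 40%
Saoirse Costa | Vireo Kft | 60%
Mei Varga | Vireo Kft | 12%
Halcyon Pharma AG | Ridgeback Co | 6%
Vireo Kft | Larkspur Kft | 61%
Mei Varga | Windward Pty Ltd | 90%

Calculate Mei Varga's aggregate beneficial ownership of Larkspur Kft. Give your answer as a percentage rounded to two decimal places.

Mei reaches Larkspur along 3 paths.
Via Quillon: 100% × 6% = 6%.
Via Halcyon: 100% × 33% = 33%.
Via Vireo: 12% × 61% = 7.32%.
Total: 6% + 33% + 7.32% = 46.32%.

46.32%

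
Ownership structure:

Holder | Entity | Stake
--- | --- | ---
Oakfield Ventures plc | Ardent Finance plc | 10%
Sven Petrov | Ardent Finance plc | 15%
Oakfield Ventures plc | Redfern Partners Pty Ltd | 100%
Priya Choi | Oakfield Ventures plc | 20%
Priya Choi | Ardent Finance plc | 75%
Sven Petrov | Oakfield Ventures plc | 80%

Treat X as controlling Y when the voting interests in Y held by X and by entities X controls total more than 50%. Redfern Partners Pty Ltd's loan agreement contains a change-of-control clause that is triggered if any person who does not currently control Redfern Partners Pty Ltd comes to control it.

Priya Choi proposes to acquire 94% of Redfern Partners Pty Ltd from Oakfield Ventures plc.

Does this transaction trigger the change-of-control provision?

Yes

The purchase adds only to Priya's holdings (Oakfield's stake shrinks), so Priya is the only person who could newly come to control Redfern.
Priya holds 75% of Ardent, so Priya controls Ardent.
Neither Priya nor any entity Priya controls holds any voting interest in Redfern.
So before the transaction, Priya does not control Redfern.
After the purchase, Priya holds 94% of Redfern directly, and Oakfield's stake falls to 6%.
Priya holds 94% of Redfern, so Priya controls Redfern.
Priya did not control Redfern before and does after, so the clause is triggered.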